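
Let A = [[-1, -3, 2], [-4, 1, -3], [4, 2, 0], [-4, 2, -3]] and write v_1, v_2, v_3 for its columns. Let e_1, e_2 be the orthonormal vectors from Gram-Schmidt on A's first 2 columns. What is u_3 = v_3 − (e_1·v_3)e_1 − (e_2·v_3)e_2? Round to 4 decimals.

u_3 = (0.0045, -0.4608, -0.1112, 0.3485)

v_1 = (-1, -4, 4, -4); ‖v_1‖ = 7.0000, so e_1 = (-0.1429, -0.5714, 0.5714, -0.5714).
e_1·v_2 = (-0.1429)·(-3) + (-0.5714)·1 + 0.5714·2 + (-0.5714)·2 = -0.1429.
u_2 = v_2 + 0.1429·e_1 = (-3.0204, 0.9184, 2.0816, 1.9184).
‖u_2‖ = 4.2402, so e_2 = (-0.7123, 0.2166, 0.4909, 0.4524).
e_1·v_3 = (-0.1429)·2 + (-0.5714)·(-3) + 0.5714·0 + (-0.5714)·(-3) = 3.1429; e_2·v_3 = (-0.7123)·2 + 0.2166·(-3) + 0.4909·0 + 0.4524·(-3) = -3.4317.
u_3 = v_3 − 3.1429·e_1 + 3.4317·e_2 = (0.0045, -0.4608, -0.1112, 0.3485).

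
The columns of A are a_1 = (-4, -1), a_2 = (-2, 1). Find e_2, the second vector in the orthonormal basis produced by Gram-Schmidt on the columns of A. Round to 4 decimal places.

e_2 = (-0.2425, 0.9701)

a_1 = (-4, -1); ‖a_1‖ = 4.1231, so e_1 = (-0.9701, -0.2425).
e_1·a_2 = (-0.9701)·(-2) + (-0.2425)·1 = 1.6977.
u_2 = a_2 − 1.6977·e_1 = (-0.3529, 1.4118).
‖u_2‖ = 1.4552, so e_2 = (-0.2425, 0.9701).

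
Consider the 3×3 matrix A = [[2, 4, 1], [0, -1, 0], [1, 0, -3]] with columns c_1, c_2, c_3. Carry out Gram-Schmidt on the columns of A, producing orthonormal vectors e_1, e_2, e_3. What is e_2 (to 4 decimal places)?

e_2 = (0.3904, -0.4880, -0.7807)

c_1 = (2, 0, 1); ‖c_1‖ = 2.2361, so e_1 = (0.8944, 0.0000, 0.4472).
e_1·c_2 = 0.8944·4 + 0.0000·(-1) + 0.4472·0 = 3.5777.
u_2 = c_2 − 3.5777·e_1 = (0.8000, -1.0000, -1.6000).
‖u_2‖ = 2.0494, so e_2 = (0.3904, -0.4880, -0.7807).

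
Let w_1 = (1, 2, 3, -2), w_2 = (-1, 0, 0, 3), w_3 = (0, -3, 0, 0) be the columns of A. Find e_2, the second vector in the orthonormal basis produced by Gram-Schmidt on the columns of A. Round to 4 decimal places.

e_1 = w_1/‖w_1‖ = (1, 2, 3, -2)/4.2426 = (0.2357, 0.4714, 0.7071, -0.4714).
r_{12} = e_1·w_2 = -1.6499.
u_2 = w_2 + 1.6499·e_1 = (-0.6111, 0.7778, 1.1667, 2.2222).
‖u_2‖ = 2.6977, so e_2 = (-0.2265, 0.2883, 0.4325, 0.8237).

e_2 = (-0.2265, 0.2883, 0.4325, 0.8237)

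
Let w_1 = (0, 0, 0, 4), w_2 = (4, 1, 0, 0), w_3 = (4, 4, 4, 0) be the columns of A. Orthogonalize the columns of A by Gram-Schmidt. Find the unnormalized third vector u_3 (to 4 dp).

w_1 = (0, 0, 0, 4); ‖w_1‖ = 4.0000, so e_1 = (0.0000, 0.0000, 0.0000, 1.0000).
e_1·w_2 = 0.0000·4 + 0.0000·1 + 0.0000·0 + 1.0000·0 = 0.0000.
u_2 = w_2 + 0.0000·e_1 = (4.0000, 1.0000, 0.0000, 0.0000).
‖u_2‖ = 4.1231, so e_2 = (0.9701, 0.2425, 0.0000, 0.0000).
e_1·w_3 = 0.0000·4 + 0.0000·4 + 0.0000·4 + 1.0000·0 = 0.0000; e_2·w_3 = 0.9701·4 + 0.2425·4 + 0.0000·4 + 0.0000·0 = 4.8507.
u_3 = w_3 + 0.0000·e_1 − 4.8507·e_2 = (-0.7059, 2.8235, 4.0000, 0.0000).

u_3 = (-0.7059, 2.8235, 4.0000, 0.0000)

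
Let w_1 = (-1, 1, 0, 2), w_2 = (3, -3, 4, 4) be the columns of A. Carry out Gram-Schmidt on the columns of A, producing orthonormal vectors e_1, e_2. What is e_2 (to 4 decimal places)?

e_2 = (0.4746, -0.4746, 0.5695, 0.4746)

w_1 = (-1, 1, 0, 2); ‖w_1‖ = 2.4495, so e_1 = (-0.4082, 0.4082, 0.0000, 0.8165).
e_1·w_2 = (-0.4082)·3 + 0.4082·(-3) + 0.0000·4 + 0.8165·4 = 0.8165.
u_2 = w_2 − 0.8165·e_1 = (3.3333, -3.3333, 4.0000, 3.3333).
‖u_2‖ = 7.0238, so e_2 = (0.4746, -0.4746, 0.5695, 0.4746).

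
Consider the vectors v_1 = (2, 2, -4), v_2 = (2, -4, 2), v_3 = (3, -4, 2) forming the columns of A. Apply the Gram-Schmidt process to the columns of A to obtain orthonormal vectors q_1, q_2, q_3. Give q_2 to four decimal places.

q_2 = (0.7071, -0.7071, 0.0000)

v_1 = (2, 2, -4); ‖v_1‖ = 4.8990, so q_1 = (0.4082, 0.4082, -0.8165).
q_1·v_2 = 0.4082·2 + 0.4082·(-4) + (-0.8165)·2 = -2.4495.
u_2 = v_2 + 2.4495·q_1 = (3.0000, -3.0000, 0.0000).
‖u_2‖ = 4.2426, so q_2 = (0.7071, -0.7071, 0.0000).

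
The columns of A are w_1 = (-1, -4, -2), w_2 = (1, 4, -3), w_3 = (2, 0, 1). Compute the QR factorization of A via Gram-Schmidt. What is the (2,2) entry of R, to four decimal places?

r_{22} = 4.4987

e_1 = w_1/‖w_1‖ = (-1, -4, -2)/4.5826 = (-0.2182, -0.8729, -0.4364).
r_{12} = e_1·w_2 = -2.4004.
u_2 = w_2 + 2.4004·e_1 = (0.4762, 1.9048, -4.0476).
r_{22} = ‖u_2‖ = 4.4987.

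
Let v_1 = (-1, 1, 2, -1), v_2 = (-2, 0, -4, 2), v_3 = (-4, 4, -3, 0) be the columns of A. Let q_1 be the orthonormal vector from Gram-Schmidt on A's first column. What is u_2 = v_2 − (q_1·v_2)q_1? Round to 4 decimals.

u_2 = (-3.1429, 1.1429, -1.7143, 0.8571)

v_1 = (-1, 1, 2, -1); ‖v_1‖ = 2.6458, so q_1 = (-0.3780, 0.3780, 0.7559, -0.3780).
q_1·v_2 = (-0.3780)·(-2) + 0.3780·0 + 0.7559·(-4) + (-0.3780)·2 = -3.0237.
u_2 = v_2 + 3.0237·q_1 = (-3.1429, 1.1429, -1.7143, 0.8571).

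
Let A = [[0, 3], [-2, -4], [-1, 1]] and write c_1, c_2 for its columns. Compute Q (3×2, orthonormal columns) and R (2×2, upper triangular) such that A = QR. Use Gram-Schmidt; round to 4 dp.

c_1 = (0, -2, -1); ‖c_1‖ = 2.2361, so e_1 = (0.0000, -0.8944, -0.4472).
e_1·c_2 = 0.0000·3 + (-0.8944)·(-4) + (-0.4472)·1 = 3.1305.
u_2 = c_2 − 3.1305·e_1 = (3.0000, -1.2000, 2.4000).
‖u_2‖ = 4.0249, so e_2 = (0.7454, -0.2981, 0.5963).

Q = [[0.0000, 0.7454], [-0.8944, -0.2981], [-0.4472, 0.5963]], R = [[2.2361, 3.1305], [0.0000, 4.0249]]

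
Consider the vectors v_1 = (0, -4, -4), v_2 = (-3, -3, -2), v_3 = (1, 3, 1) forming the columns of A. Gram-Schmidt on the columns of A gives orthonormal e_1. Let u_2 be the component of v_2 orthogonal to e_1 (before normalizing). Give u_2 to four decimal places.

u_2 = (-3.0000, -0.5000, 0.5000)

e_1 = v_1/‖v_1‖ = (0, -4, -4)/5.6569 = (0.0000, -0.7071, -0.7071).
r_{12} = e_1·v_2 = 3.5355.
u_2 = v_2 − 3.5355·e_1 = (-3.0000, -0.5000, 0.5000).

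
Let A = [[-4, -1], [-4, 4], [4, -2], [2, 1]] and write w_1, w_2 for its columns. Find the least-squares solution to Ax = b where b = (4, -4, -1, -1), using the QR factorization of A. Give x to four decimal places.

w_1 = (-4, -4, 4, 2); ‖w_1‖ = 7.2111, so e_1 = (-0.5547, -0.5547, 0.5547, 0.2774).
e_1·w_2 = (-0.5547)·(-1) + (-0.5547)·4 + 0.5547·(-2) + 0.2774·1 = -2.4962.
u_2 = w_2 + 2.4962·e_1 = (-2.3846, 2.6154, -0.6154, 1.6923).
‖u_2‖ = 3.9710, so e_2 = (-0.6005, 0.6586, -0.1550, 0.4262).
Qᵀb = (-0.8321, -5.3076).
Back-substitute: x_2 = -5.3076/3.9710 = -1.3366.
x_1 = (-0.8321 + 2.4962·(-1.3366))/7.2111 = -0.5780.

x = (-0.5780, -1.3366)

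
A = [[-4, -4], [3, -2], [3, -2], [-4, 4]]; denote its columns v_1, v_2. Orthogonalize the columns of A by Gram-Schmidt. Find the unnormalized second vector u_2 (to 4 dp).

u_2 = (-4.9600, -1.2800, -1.2800, 3.0400)

e_1 = v_1/‖v_1‖ = (-4, 3, 3, -4)/7.0711 = (-0.5657, 0.4243, 0.4243, -0.5657).
r_{12} = e_1·v_2 = -1.6971.
u_2 = v_2 + 1.6971·e_1 = (-4.9600, -1.2800, -1.2800, 3.0400).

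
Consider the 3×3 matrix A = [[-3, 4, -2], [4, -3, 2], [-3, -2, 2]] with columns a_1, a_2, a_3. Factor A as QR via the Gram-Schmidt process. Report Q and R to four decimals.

Q = [[-0.5145, 0.5466, 0.6607], [0.6860, -0.2000, 0.6996], [-0.5145, -0.8132, 0.2721]], R = [[5.8310, -3.0870, 1.3720], [0.0000, 4.4125, -3.1194], [0.0000, 0.0000, 0.6219]]

a_1 = (-3, 4, -3); ‖a_1‖ = 5.8310, so e_1 = (-0.5145, 0.6860, -0.5145).
e_1·a_2 = (-0.5145)·4 + 0.6860·(-3) + (-0.5145)·(-2) = -3.0870.
u_2 = a_2 + 3.0870·e_1 = (2.4118, -0.8824, -3.5882).
‖u_2‖ = 4.4125, so e_2 = (0.5466, -0.2000, -0.8132).
e_1·a_3 = (-0.5145)·(-2) + 0.6860·2 + (-0.5145)·2 = 1.3720; e_2·a_3 = 0.5466·(-2) + (-0.2000)·2 + (-0.8132)·2 = -3.1194.
u_3 = a_3 − 1.3720·e_1 + 3.1194·e_2 = (0.4109, 0.4350, 0.1692).
‖u_3‖ = 0.6219, so e_3 = (0.6607, 0.6996, 0.2721).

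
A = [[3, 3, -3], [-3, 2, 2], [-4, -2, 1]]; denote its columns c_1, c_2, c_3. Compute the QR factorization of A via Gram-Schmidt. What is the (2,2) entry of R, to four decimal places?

c_1 = (3, -3, -4); ‖c_1‖ = 5.8310, so q_1 = (0.5145, -0.5145, -0.6860).
q_1·c_2 = 0.5145·3 + (-0.5145)·2 + (-0.6860)·(-2) = 1.8865.
u_2 = c_2 − 1.8865·q_1 = (2.0294, 2.9706, -0.7059).
r_{22} = ‖u_2‖ = 3.6662.

r_{22} = 3.6662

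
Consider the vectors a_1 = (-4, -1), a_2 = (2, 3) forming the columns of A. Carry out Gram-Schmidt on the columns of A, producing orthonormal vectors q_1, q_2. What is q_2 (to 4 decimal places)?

q_2 = (-0.2425, 0.9701)

q_1 = a_1/‖a_1‖ = (-4, -1)/4.1231 = (-0.9701, -0.2425).
r_{12} = q_1·a_2 = -2.6679.
u_2 = a_2 + 2.6679·q_1 = (-0.5882, 2.3529).
‖u_2‖ = 2.4254, so q_2 = (-0.2425, 0.9701).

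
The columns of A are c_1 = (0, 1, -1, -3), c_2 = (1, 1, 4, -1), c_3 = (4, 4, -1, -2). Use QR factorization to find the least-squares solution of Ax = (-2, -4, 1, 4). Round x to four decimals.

x = (-0.9603, -0.1310, -0.5852)

c_1 = (0, 1, -1, -3); ‖c_1‖ = 3.3166, so e_1 = (0.0000, 0.3015, -0.3015, -0.9045).
e_1·c_2 = 0.0000·1 + 0.3015·1 + (-0.3015)·4 + (-0.9045)·(-1) = 0.0000.
u_2 = c_2 + 0.0000·e_1 = (1.0000, 1.0000, 4.0000, -1.0000).
‖u_2‖ = 4.3589, so e_2 = (0.2294, 0.2294, 0.9177, -0.2294).
e_1·c_3 = 0.0000·4 + 0.3015·4 + (-0.3015)·(-1) + (-0.9045)·(-2) = 3.3166; e_2·c_3 = 0.2294·4 + 0.2294·4 + 0.9177·(-1) + (-0.2294)·(-2) = 1.3765.
u_3 = c_3 − 3.3166·e_1 − 1.3765·e_2 = (3.6842, 2.6842, -1.2632, 1.3158).
‖u_3‖ = 4.9097, so e_3 = (0.7504, 0.5467, -0.2573, 0.2680).
Qᵀb = (-5.1257, -1.3765, -2.8729).
Back-substitute: x_3 = -2.8729/4.9097 = -0.5852.
x_2 = (-1.3765 − 1.3765·(-0.5852))/4.3589 = -0.1310.
x_1 = (-5.1257 + 0.0000·(-0.1310) − 3.3166·(-0.5852))/3.3166 = -0.9603.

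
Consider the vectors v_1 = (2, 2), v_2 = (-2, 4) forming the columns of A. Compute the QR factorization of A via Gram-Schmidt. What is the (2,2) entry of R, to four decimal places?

r_{22} = 4.2426

v_1 = (2, 2); ‖v_1‖ = 2.8284, so q_1 = (0.7071, 0.7071).
q_1·v_2 = 0.7071·(-2) + 0.7071·4 = 1.4142.
u_2 = v_2 − 1.4142·q_1 = (-3.0000, 3.0000).
r_{22} = ‖u_2‖ = 4.2426.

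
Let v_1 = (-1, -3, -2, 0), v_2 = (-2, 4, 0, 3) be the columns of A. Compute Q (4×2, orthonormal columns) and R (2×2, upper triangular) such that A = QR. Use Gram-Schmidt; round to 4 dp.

q_1 = v_1/‖v_1‖ = (-1, -3, -2, 0)/3.7417 = (-0.2673, -0.8018, -0.5345, 0.0000).
r_{12} = q_1·v_2 = -2.6726.
u_2 = v_2 + 2.6726·q_1 = (-2.7143, 1.8571, -1.4286, 3.0000).
‖u_2‖ = 4.6752, so q_2 = (-0.5806, 0.3972, -0.3056, 0.6417).

Q = [[-0.2673, -0.5806], [-0.8018, 0.3972], [-0.5345, -0.3056], [0.0000, 0.6417]], R = [[3.7417, -2.6726], [0.0000, 4.6752]]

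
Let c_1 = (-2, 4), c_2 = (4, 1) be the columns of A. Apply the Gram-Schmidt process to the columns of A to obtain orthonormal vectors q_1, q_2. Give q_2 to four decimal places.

q_2 = (0.8944, 0.4472)

c_1 = (-2, 4); ‖c_1‖ = 4.4721, so q_1 = (-0.4472, 0.8944).
q_1·c_2 = (-0.4472)·4 + 0.8944·1 = -0.8944.
u_2 = c_2 + 0.8944·q_1 = (3.6000, 1.8000).
‖u_2‖ = 4.0249, so q_2 = (0.8944, 0.4472).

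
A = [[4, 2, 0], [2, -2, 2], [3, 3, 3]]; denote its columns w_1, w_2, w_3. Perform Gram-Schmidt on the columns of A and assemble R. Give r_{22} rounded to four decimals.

w_1 = (4, 2, 3); ‖w_1‖ = 5.3852, so e_1 = (0.7428, 0.3714, 0.5571).
e_1·w_2 = 0.7428·2 + 0.3714·(-2) + 0.5571·3 = 2.4140.
u_2 = w_2 − 2.4140·e_1 = (0.2069, -2.8966, 1.6552).
r_{22} = ‖u_2‖ = 3.3425.

r_{22} = 3.3425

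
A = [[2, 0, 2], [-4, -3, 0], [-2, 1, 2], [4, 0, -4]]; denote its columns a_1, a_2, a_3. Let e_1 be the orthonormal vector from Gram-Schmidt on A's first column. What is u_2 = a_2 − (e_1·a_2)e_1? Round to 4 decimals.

e_1 = a_1/‖a_1‖ = (2, -4, -2, 4)/6.3246 = (0.3162, -0.6325, -0.3162, 0.6325).
r_{12} = e_1·a_2 = 1.5811.
u_2 = a_2 − 1.5811·e_1 = (-0.5000, -2.0000, 1.5000, -1.0000).

u_2 = (-0.5000, -2.0000, 1.5000, -1.0000)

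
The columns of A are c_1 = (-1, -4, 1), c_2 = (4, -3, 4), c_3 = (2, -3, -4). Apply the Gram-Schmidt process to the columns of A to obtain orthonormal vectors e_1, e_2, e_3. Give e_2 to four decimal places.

e_2 = (0.8124, -0.0580, 0.5803)

c_1 = (-1, -4, 1); ‖c_1‖ = 4.2426, so e_1 = (-0.2357, -0.9428, 0.2357).
e_1·c_2 = (-0.2357)·4 + (-0.9428)·(-3) + 0.2357·4 = 2.8284.
u_2 = c_2 − 2.8284·e_1 = (4.6667, -0.3333, 3.3333).
‖u_2‖ = 5.7446, so e_2 = (0.8124, -0.0580, 0.5803).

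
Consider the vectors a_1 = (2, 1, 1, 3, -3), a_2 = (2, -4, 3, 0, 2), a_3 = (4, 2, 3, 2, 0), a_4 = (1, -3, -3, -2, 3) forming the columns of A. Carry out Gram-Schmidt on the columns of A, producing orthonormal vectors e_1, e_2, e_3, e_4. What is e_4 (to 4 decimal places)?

a_1 = (2, 1, 1, 3, -3); ‖a_1‖ = 4.8990, so e_1 = (0.4082, 0.2041, 0.2041, 0.6124, -0.6124).
e_1·a_2 = 0.4082·2 + 0.2041·(-4) + 0.2041·3 + 0.6124·0 + (-0.6124)·2 = -0.6124.
u_2 = a_2 + 0.6124·e_1 = (2.2500, -3.8750, 3.1250, 0.3750, 1.6250).
‖u_2‖ = 5.7118, so e_2 = (0.3939, -0.6784, 0.5471, 0.0657, 0.2845).
e_1·a_3 = 0.4082·4 + 0.2041·2 + 0.2041·3 + 0.6124·2 + (-0.6124)·0 = 3.8784; e_2·a_3 = 0.3939·4 + (-0.6784)·2 + 0.5471·3 + 0.0657·2 + 0.2845·0 = 1.9915.
u_3 = a_3 − 3.8784·e_1 − 1.9915·e_2 = (1.6322, 2.5594, 1.1188, -0.5057, 1.8084).
‖u_3‖ = 3.7406, so e_3 = (0.4363, 0.6842, 0.2991, -0.1352, 0.4835).
e_1·a_4 = 0.4082·1 + 0.2041·(-3) + 0.2041·(-3) + 0.6124·(-2) + (-0.6124)·3 = -3.8784; e_2·a_4 = 0.3939·1 + (-0.6784)·(-3) + 0.5471·(-3) + 0.0657·(-2) + 0.2845·3 = 1.5100; e_3·a_4 = 0.4363·1 + 0.6842·(-3) + 0.2991·(-3) + (-0.1352)·(-2) + 0.4835·3 = -0.7928.
u_4 = a_4 + 3.8784·e_1 − 1.5100·e_2 + 0.7928·e_3 = (2.3344, -0.6415, -2.7974, 0.1687, 0.5787).
‖u_4‖ = 3.7483, so e_4 = (0.6228, -0.1711, -0.7463, 0.0450, 0.1544).

e_4 = (0.6228, -0.1711, -0.7463, 0.0450, 0.1544)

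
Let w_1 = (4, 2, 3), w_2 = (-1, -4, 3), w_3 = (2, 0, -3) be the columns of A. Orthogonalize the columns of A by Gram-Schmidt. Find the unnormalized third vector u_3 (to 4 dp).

q_1 = w_1/‖w_1‖ = (4, 2, 3)/5.3852 = (0.7428, 0.3714, 0.5571).
r_{12} = q_1·w_2 = -0.5571.
u_2 = w_2 + 0.5571·q_1 = (-0.5862, -3.7931, 3.3103).
‖u_2‖ = 5.0685, so q_2 = (-0.1157, -0.7484, 0.6531).
r_{13} = q_1·w_3 = -0.1857; r_{23} = q_2·w_3 = -2.1907.
u_3 = w_3 + 0.1857·q_1 + 2.1907·q_2 = (1.8846, -1.5705, -1.4658).

u_3 = (1.8846, -1.5705, -1.4658)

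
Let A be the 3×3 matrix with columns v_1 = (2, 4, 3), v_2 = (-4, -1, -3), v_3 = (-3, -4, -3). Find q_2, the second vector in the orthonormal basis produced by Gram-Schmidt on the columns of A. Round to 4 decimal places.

q_1 = v_1/‖v_1‖ = (2, 4, 3)/5.3852 = (0.3714, 0.7428, 0.5571).
r_{12} = q_1·v_2 = -3.8996.
u_2 = v_2 + 3.8996·q_1 = (-2.5517, 1.8966, -0.8276).
‖u_2‖ = 3.2853, so q_2 = (-0.7767, 0.5773, -0.2519).

q_2 = (-0.7767, 0.5773, -0.2519)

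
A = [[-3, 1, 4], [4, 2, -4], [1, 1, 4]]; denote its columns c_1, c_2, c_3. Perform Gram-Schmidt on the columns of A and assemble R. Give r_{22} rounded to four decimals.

r_{22} = 2.1483

e_1 = c_1/‖c_1‖ = (-3, 4, 1)/5.0990 = (-0.5883, 0.7845, 0.1961).
r_{12} = e_1·c_2 = 1.1767.
u_2 = c_2 − 1.1767·e_1 = (1.6923, 1.0769, 0.7692).
r_{22} = ‖u_2‖ = 2.1483.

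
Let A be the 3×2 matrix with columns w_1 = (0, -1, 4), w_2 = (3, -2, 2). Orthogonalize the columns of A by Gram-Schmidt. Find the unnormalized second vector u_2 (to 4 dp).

u_2 = (3.0000, -1.4118, -0.3529)

w_1 = (0, -1, 4); ‖w_1‖ = 4.1231, so q_1 = (0.0000, -0.2425, 0.9701).
q_1·w_2 = 0.0000·3 + (-0.2425)·(-2) + 0.9701·2 = 2.4254.
u_2 = w_2 − 2.4254·q_1 = (3.0000, -1.4118, -0.3529).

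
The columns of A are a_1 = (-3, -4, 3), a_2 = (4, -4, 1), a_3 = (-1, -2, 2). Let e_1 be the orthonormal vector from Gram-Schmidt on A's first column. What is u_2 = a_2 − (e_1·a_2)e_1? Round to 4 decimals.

u_2 = (4.6176, -3.1765, 0.3824)

a_1 = (-3, -4, 3); ‖a_1‖ = 5.8310, so e_1 = (-0.5145, -0.6860, 0.5145).
e_1·a_2 = (-0.5145)·4 + (-0.6860)·(-4) + 0.5145·1 = 1.2005.
u_2 = a_2 − 1.2005·e_1 = (4.6176, -3.1765, 0.3824).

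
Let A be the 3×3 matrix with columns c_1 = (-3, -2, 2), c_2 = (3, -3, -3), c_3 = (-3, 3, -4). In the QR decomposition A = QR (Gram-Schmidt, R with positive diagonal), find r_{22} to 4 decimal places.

r_{22} = 4.7154

e_1 = c_1/‖c_1‖ = (-3, -2, 2)/4.1231 = (-0.7276, -0.4851, 0.4851).
r_{12} = e_1·c_2 = -2.1828.
u_2 = c_2 + 2.1828·e_1 = (1.4118, -4.0588, -1.9412).
r_{22} = ‖u_2‖ = 4.7154.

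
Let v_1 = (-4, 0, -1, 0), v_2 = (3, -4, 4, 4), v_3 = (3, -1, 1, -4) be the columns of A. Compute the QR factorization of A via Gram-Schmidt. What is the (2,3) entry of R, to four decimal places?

r_{23} = -1.7349

v_1 = (-4, 0, -1, 0); ‖v_1‖ = 4.1231, so q_1 = (-0.9701, 0.0000, -0.2425, 0.0000).
q_1·v_2 = (-0.9701)·3 + 0.0000·(-4) + (-0.2425)·4 + 0.0000·4 = -3.8806.
u_2 = v_2 + 3.8806·q_1 = (-0.7647, -4.0000, 3.0588, 4.0000).
‖u_2‖ = 6.4762, so q_2 = (-0.1181, -0.6176, 0.4723, 0.6176).
r_{23} = q_2·v_3 = -1.7349.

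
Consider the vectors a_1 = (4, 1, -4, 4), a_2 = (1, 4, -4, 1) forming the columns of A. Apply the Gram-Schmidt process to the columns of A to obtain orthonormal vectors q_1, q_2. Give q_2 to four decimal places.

a_1 = (4, 1, -4, 4); ‖a_1‖ = 7.0000, so q_1 = (0.5714, 0.1429, -0.5714, 0.5714).
q_1·a_2 = 0.5714·1 + 0.1429·4 + (-0.5714)·(-4) + 0.5714·1 = 4.0000.
u_2 = a_2 − 4.0000·q_1 = (-1.2857, 3.4286, -1.7143, -1.2857).
‖u_2‖ = 4.2426, so q_2 = (-0.3030, 0.8081, -0.4041, -0.3030).

q_2 = (-0.3030, 0.8081, -0.4041, -0.3030)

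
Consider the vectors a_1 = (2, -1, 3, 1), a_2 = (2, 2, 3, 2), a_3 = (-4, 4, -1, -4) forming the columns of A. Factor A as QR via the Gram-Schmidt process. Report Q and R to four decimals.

Q = [[0.5164, 0.0855, -0.3457], [-0.2582, 0.9189, 0.2402], [0.7746, 0.1282, 0.5508], [0.2582, 0.3633, -0.7207]], R = [[3.8730, 3.3566, -4.9058], [0.0000, 3.1198, 1.7522], [0.0000, 0.0000, 4.6758]]

e_1 = a_1/‖a_1‖ = (2, -1, 3, 1)/3.8730 = (0.5164, -0.2582, 0.7746, 0.2582).
r_{12} = e_1·a_2 = 3.3566.
u_2 = a_2 − 3.3566·e_1 = (0.2667, 2.8667, 0.4000, 1.1333).
‖u_2‖ = 3.1198, so e_2 = (0.0855, 0.9189, 0.1282, 0.3633).
r_{13} = e_1·a_3 = -4.9058; r_{23} = e_2·a_3 = 1.7522.
u_3 = a_3 + 4.9058·e_1 − 1.7522·e_2 = (-1.6164, 1.1233, 2.5753, -3.3699).
‖u_3‖ = 4.6758, so e_3 = (-0.3457, 0.2402, 0.5508, -0.7207).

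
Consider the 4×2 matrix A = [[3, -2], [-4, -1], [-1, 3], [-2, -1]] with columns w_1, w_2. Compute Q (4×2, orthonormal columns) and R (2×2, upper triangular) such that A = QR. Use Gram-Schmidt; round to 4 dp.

e_1 = w_1/‖w_1‖ = (3, -4, -1, -2)/5.4772 = (0.5477, -0.7303, -0.1826, -0.3651).
r_{12} = e_1·w_2 = -0.5477.
u_2 = w_2 + 0.5477·e_1 = (-1.7000, -1.4000, 2.9000, -1.2000).
‖u_2‖ = 3.8341, so e_2 = (-0.4434, -0.3651, 0.7564, -0.3130).

Q = [[0.5477, -0.4434], [-0.7303, -0.3651], [-0.1826, 0.7564], [-0.3651, -0.3130]], R = [[5.4772, -0.5477], [0.0000, 3.8341]]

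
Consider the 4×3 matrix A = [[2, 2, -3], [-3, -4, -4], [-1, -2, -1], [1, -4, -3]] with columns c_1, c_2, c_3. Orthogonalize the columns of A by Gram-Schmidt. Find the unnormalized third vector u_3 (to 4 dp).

u_3 = (-3.6337, -2.2970, 0.0693, 0.4455)

e_1 = c_1/‖c_1‖ = (2, -3, -1, 1)/3.8730 = (0.5164, -0.7746, -0.2582, 0.2582).
r_{12} = e_1·c_2 = 3.6148.
u_2 = c_2 − 3.6148·e_1 = (0.1333, -1.2000, -1.0667, -4.9333).
‖u_2‖ = 5.1897, so e_2 = (0.0257, -0.2312, -0.2055, -0.9506).
r_{13} = e_1·c_3 = 1.0328; r_{23} = e_2·c_3 = 3.9051.
u_3 = c_3 − 1.0328·e_1 − 3.9051·e_2 = (-3.6337, -2.2970, 0.0693, 0.4455).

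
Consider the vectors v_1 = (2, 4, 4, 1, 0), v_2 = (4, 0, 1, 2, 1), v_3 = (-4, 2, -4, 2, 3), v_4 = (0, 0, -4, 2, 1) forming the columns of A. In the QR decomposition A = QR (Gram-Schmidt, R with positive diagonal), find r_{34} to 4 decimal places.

r_{34} = 3.2521

v_1 = (2, 4, 4, 1, 0); ‖v_1‖ = 6.0828, so q_1 = (0.3288, 0.6576, 0.6576, 0.1644, 0.0000).
q_1·v_2 = 0.3288·4 + 0.6576·0 + 0.6576·1 + 0.1644·2 + 0.0000·1 = 2.3016.
u_2 = v_2 − 2.3016·q_1 = (3.2432, -1.5135, -0.5135, 1.6216, 1.0000).
‖u_2‖ = 4.0869, so q_2 = (0.7936, -0.3703, -0.1256, 0.3968, 0.2447).
q_1·v_3 = 0.3288·(-4) + 0.6576·2 + 0.6576·(-4) + 0.1644·2 + 0.0000·3 = -2.3016; q_2·v_3 = 0.7936·(-4) + (-0.3703)·2 + (-0.1256)·(-4) + 0.3968·2 + 0.2447·3 = -1.8847.
u_3 = v_3 + 2.3016·q_1 + 1.8847·q_2 = (-1.7476, 2.8155, -2.7233, 3.1262, 3.4612).
‖u_3‖ = 6.3364, so q_3 = (-0.2758, 0.4443, -0.4298, 0.4934, 0.5462).
r_{34} = q_3·v_4 = 3.2521.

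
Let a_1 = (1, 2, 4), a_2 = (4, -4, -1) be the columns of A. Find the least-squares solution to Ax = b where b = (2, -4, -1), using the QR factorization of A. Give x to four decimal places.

x = (-0.2067, 0.7075)

a_1 = (1, 2, 4); ‖a_1‖ = 4.5826, so q_1 = (0.2182, 0.4364, 0.8729).
q_1·a_2 = 0.2182·4 + 0.4364·(-4) + 0.8729·(-1) = -1.7457.
u_2 = a_2 + 1.7457·q_1 = (4.3810, -3.2381, 0.5238).
‖u_2‖ = 5.4729, so q_2 = (0.8005, -0.5917, 0.0957).
Qᵀb = (-2.1822, 3.8719).
Back-substitute: x_2 = 3.8719/5.4729 = 0.7075.
x_1 = (-2.1822 + 1.7457·0.7075)/4.5826 = -0.2067.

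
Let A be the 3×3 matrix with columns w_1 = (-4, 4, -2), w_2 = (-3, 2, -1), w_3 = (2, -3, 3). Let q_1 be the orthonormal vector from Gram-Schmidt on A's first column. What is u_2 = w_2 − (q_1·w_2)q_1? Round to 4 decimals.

u_2 = (-0.5556, -0.4444, 0.2222)

w_1 = (-4, 4, -2); ‖w_1‖ = 6.0000, so q_1 = (-0.6667, 0.6667, -0.3333).
q_1·w_2 = (-0.6667)·(-3) + 0.6667·2 + (-0.3333)·(-1) = 3.6667.
u_2 = w_2 − 3.6667·q_1 = (-0.5556, -0.4444, 0.2222).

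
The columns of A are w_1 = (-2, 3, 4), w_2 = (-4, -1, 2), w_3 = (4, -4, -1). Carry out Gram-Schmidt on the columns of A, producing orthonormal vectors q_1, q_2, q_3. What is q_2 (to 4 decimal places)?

w_1 = (-2, 3, 4); ‖w_1‖ = 5.3852, so q_1 = (-0.3714, 0.5571, 0.7428).
q_1·w_2 = (-0.3714)·(-4) + 0.5571·(-1) + 0.7428·2 = 2.4140.
u_2 = w_2 − 2.4140·q_1 = (-3.1034, -2.3448, 0.2069).
‖u_2‖ = 3.8952, so q_2 = (-0.7967, -0.6020, 0.0531).

q_2 = (-0.7967, -0.6020, 0.0531)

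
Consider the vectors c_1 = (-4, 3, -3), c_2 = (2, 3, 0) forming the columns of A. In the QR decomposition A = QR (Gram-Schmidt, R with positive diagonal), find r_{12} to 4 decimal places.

e_1 = c_1/‖c_1‖ = (-4, 3, -3)/5.8310 = (-0.6860, 0.5145, -0.5145).
r_{12} = e_1·c_2 = 0.1715.

r_{12} = 0.1715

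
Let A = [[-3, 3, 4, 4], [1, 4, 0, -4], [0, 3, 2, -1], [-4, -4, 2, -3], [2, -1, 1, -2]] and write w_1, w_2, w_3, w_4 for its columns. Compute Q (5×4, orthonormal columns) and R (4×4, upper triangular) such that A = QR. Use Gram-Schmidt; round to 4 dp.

Q = [[-0.5477, 0.5612, 0.3296, 0.4036], [0.1826, 0.5324, -0.1598, -0.7016], [0.0000, 0.4317, 0.3513, -0.2174], [-0.7303, -0.4029, 0.1381, -0.5340], [0.3651, -0.2302, 0.8505, -0.1117]], R = [[5.4772, 1.6432, -3.2863, -1.4606], [0.0000, 6.9498, 2.0720, 1.3526], [0.0000, 0.0000, 3.1475, -0.5091], [0.0000, 0.0000, 0.0000, 6.4636]]

q_1 = w_1/‖w_1‖ = (-3, 1, 0, -4, 2)/5.4772 = (-0.5477, 0.1826, 0.0000, -0.7303, 0.3651).
r_{12} = q_1·w_2 = 1.6432.
u_2 = w_2 − 1.6432·q_1 = (3.9000, 3.7000, 3.0000, -2.8000, -1.6000).
‖u_2‖ = 6.9498, so q_2 = (0.5612, 0.5324, 0.4317, -0.4029, -0.2302).
r_{13} = q_1·w_3 = -3.2863; r_{23} = q_2·w_3 = 2.0720.
u_3 = w_3 + 3.2863·q_1 − 2.0720·q_2 = (1.0373, -0.5031, 1.1056, 0.4348, 2.6770).
‖u_3‖ = 3.1475, so q_3 = (0.3296, -0.1598, 0.3513, 0.1381, 0.8505).
r_{14} = q_1·w_4 = -1.4606; r_{24} = q_2·w_4 = 1.3526; r_{34} = q_3·w_4 = -0.5091.
u_4 = w_4 + 1.4606·q_1 − 1.3526·q_2 + 0.5091·q_3 = (2.6088, -4.5348, -1.4050, -3.4514, -0.7223).
‖u_4‖ = 6.4636, so q_4 = (0.4036, -0.7016, -0.2174, -0.5340, -0.1117).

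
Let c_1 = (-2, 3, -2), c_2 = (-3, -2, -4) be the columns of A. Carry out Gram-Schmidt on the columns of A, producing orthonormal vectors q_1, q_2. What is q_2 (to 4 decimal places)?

c_1 = (-2, 3, -2); ‖c_1‖ = 4.1231, so q_1 = (-0.4851, 0.7276, -0.4851).
q_1·c_2 = (-0.4851)·(-3) + 0.7276·(-2) + (-0.4851)·(-4) = 1.9403.
u_2 = c_2 − 1.9403·q_1 = (-2.0588, -3.4118, -3.0588).
‖u_2‖ = 5.0235, so q_2 = (-0.4098, -0.6792, -0.6089).

q_2 = (-0.4098, -0.6792, -0.6089)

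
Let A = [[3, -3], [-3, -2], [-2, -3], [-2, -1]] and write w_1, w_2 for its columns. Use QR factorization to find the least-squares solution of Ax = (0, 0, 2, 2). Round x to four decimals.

w_1 = (3, -3, -2, -2); ‖w_1‖ = 5.0990, so e_1 = (0.5883, -0.5883, -0.3922, -0.3922).
e_1·w_2 = 0.5883·(-3) + (-0.5883)·(-2) + (-0.3922)·(-3) + (-0.3922)·(-1) = 0.9806.
u_2 = w_2 − 0.9806·e_1 = (-3.5769, -1.4231, -2.6154, -0.6154).
‖u_2‖ = 4.6945, so e_2 = (-0.7619, -0.3031, -0.5571, -0.1311).
Qᵀb = (-1.5689, -1.3764).
Back-substitute: x_2 = -1.3764/4.6945 = -0.2932.
x_1 = (-1.5689 − 0.9806·(-0.2932))/5.0990 = -0.2513.

x = (-0.2513, -0.2932)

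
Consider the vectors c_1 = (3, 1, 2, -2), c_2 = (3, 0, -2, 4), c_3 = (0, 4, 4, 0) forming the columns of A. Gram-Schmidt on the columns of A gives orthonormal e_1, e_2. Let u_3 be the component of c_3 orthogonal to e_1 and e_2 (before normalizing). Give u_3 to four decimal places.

u_3 = (-1.2632, 3.3684, 2.3158, 2.1053)

c_1 = (3, 1, 2, -2); ‖c_1‖ = 4.2426, so e_1 = (0.7071, 0.2357, 0.4714, -0.4714).
e_1·c_2 = 0.7071·3 + 0.2357·0 + 0.4714·(-2) + (-0.4714)·4 = -0.7071.
u_2 = c_2 + 0.7071·e_1 = (3.5000, 0.1667, -1.6667, 3.6667).
‖u_2‖ = 5.3385, so e_2 = (0.6556, 0.0312, -0.3122, 0.6868).
e_1·c_3 = 0.7071·0 + 0.2357·4 + 0.4714·4 + (-0.4714)·0 = 2.8284; e_2·c_3 = 0.6556·0 + 0.0312·4 + (-0.3122)·4 + 0.6868·0 = -1.1239.
u_3 = c_3 − 2.8284·e_1 + 1.1239·e_2 = (-1.2632, 3.3684, 2.3158, 2.1053).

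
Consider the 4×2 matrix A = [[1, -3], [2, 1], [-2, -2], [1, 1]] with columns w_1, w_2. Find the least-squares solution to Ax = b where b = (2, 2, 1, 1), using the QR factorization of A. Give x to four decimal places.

w_1 = (1, 2, -2, 1); ‖w_1‖ = 3.1623, so q_1 = (0.3162, 0.6325, -0.6325, 0.3162).
q_1·w_2 = 0.3162·(-3) + 0.6325·1 + (-0.6325)·(-2) + 0.3162·1 = 1.2649.
u_2 = w_2 − 1.2649·q_1 = (-3.4000, 0.2000, -1.2000, 0.6000).
‖u_2‖ = 3.6606, so q_2 = (-0.9288, 0.0546, -0.3278, 0.1639).
Qᵀb = (1.5811, -1.9123).
Back-substitute: x_2 = -1.9123/3.6606 = -0.5224.
x_1 = (1.5811 − 1.2649·(-0.5224))/3.1623 = 0.7090.

x = (0.7090, -0.5224)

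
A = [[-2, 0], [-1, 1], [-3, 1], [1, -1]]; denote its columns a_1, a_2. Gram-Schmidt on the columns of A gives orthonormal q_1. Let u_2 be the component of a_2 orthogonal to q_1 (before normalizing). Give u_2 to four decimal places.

u_2 = (-0.6667, 0.6667, 0.0000, -0.6667)

a_1 = (-2, -1, -3, 1); ‖a_1‖ = 3.8730, so q_1 = (-0.5164, -0.2582, -0.7746, 0.2582).
q_1·a_2 = (-0.5164)·0 + (-0.2582)·1 + (-0.7746)·1 + 0.2582·(-1) = -1.2910.
u_2 = a_2 + 1.2910·q_1 = (-0.6667, 0.6667, 0.0000, -0.6667).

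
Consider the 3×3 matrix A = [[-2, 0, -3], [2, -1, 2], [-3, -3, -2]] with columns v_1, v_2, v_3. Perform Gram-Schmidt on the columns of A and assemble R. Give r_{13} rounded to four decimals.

r_{13} = 3.8806

q_1 = v_1/‖v_1‖ = (-2, 2, -3)/4.1231 = (-0.4851, 0.4851, -0.7276).
r_{13} = q_1·v_3 = 3.8806.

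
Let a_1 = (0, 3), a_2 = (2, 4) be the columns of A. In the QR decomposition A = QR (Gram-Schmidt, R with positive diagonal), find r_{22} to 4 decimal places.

r_{22} = 2.0000

a_1 = (0, 3); ‖a_1‖ = 3.0000, so q_1 = (0.0000, 1.0000).
q_1·a_2 = 0.0000·2 + 1.0000·4 = 4.0000.
u_2 = a_2 − 4.0000·q_1 = (2.0000, 0.0000).
r_{22} = ‖u_2‖ = 2.0000.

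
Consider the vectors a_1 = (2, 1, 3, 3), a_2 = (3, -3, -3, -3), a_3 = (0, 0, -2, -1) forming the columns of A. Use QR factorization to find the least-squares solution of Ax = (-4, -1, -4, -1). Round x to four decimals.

x = (-1.0676, -0.4505, 0.6892)

a_1 = (2, 1, 3, 3); ‖a_1‖ = 4.7958, so q_1 = (0.4170, 0.2085, 0.6255, 0.6255).
q_1·a_2 = 0.4170·3 + 0.2085·(-3) + 0.6255·(-3) + 0.6255·(-3) = -3.1277.
u_2 = a_2 + 3.1277·q_1 = (4.3043, -2.3478, -1.0435, -1.0435).
‖u_2‖ = 5.1203, so q_2 = (0.8406, -0.4585, -0.2038, -0.2038).
q_1·a_3 = 0.4170·0 + 0.2085·0 + 0.6255·(-2) + 0.6255·(-1) = -1.8766; q_2·a_3 = 0.8406·0 + (-0.4585)·0 + (-0.2038)·(-2) + (-0.2038)·(-1) = 0.6114.
u_3 = a_3 + 1.8766·q_1 − 0.6114·q_2 = (0.2687, 0.6716, -0.7015, 0.2985).
‖u_3‖ = 1.0509, so q_3 = (0.2556, 0.6391, -0.6675, 0.2840).
Qᵀb = (-5.0043, -1.8851, 0.7243).
Back-substitute: x_3 = 0.7243/1.0509 = 0.6892.
x_2 = (-1.8851 − 0.6114·0.6892)/5.1203 = -0.4505.
x_1 = (-5.0043 + 3.1277·(-0.4505) + 1.8766·0.6892)/4.7958 = -1.0676.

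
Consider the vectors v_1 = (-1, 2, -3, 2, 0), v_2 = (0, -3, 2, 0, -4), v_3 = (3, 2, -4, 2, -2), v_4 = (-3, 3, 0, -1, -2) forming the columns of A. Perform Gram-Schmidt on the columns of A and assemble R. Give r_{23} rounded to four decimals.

v_1 = (-1, 2, -3, 2, 0); ‖v_1‖ = 4.2426, so q_1 = (-0.2357, 0.4714, -0.7071, 0.4714, 0.0000).
q_1·v_2 = (-0.2357)·0 + 0.4714·(-3) + (-0.7071)·2 + 0.4714·0 + 0.0000·(-4) = -2.8284.
u_2 = v_2 + 2.8284·q_1 = (-0.6667, -1.6667, 0.0000, 1.3333, -4.0000).
‖u_2‖ = 4.5826, so q_2 = (-0.1455, -0.3637, 0.0000, 0.2910, -0.8729).
r_{23} = q_2·v_3 = 1.1638.

r_{23} = 1.1638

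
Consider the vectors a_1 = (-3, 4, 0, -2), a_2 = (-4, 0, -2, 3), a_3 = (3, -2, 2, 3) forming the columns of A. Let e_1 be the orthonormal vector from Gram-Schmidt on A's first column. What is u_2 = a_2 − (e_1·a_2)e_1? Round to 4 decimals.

e_1 = a_1/‖a_1‖ = (-3, 4, 0, -2)/5.3852 = (-0.5571, 0.7428, 0.0000, -0.3714).
r_{12} = e_1·a_2 = 1.1142.
u_2 = a_2 − 1.1142·e_1 = (-3.3793, -0.8276, -2.0000, 3.4138).

u_2 = (-3.3793, -0.8276, -2.0000, 3.4138)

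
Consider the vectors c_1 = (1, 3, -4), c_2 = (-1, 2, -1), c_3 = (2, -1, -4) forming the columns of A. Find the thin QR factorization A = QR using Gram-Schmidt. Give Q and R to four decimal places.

c_1 = (1, 3, -4); ‖c_1‖ = 5.0990, so e_1 = (0.1961, 0.5883, -0.7845).
e_1·c_2 = 0.1961·(-1) + 0.5883·2 + (-0.7845)·(-1) = 1.7650.
u_2 = c_2 − 1.7650·e_1 = (-1.3462, 0.9615, 0.3846).
‖u_2‖ = 1.6984, so e_2 = (-0.7926, 0.5661, 0.2265).
e_1·c_3 = 0.1961·2 + 0.5883·(-1) + (-0.7845)·(-4) = 2.9417; e_2·c_3 = (-0.7926)·2 + 0.5661·(-1) + 0.2265·(-4) = -3.0571.
u_3 = c_3 − 2.9417·e_1 + 3.0571·e_2 = (-1.0000, -1.0000, -1.0000).
‖u_3‖ = 1.7321, so e_3 = (-0.5774, -0.5774, -0.5774).

Q = [[0.1961, -0.7926, -0.5774], [0.5883, 0.5661, -0.5774], [-0.7845, 0.2265, -0.5774]], R = [[5.0990, 1.7650, 2.9417], [0.0000, 1.6984, -3.0571], [0.0000, 0.0000, 1.7321]]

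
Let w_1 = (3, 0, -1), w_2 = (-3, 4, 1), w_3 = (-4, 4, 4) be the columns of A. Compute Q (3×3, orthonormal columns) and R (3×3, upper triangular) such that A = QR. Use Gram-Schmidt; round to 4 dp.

w_1 = (3, 0, -1); ‖w_1‖ = 3.1623, so q_1 = (0.9487, 0.0000, -0.3162).
q_1·w_2 = 0.9487·(-3) + 0.0000·4 + (-0.3162)·1 = -3.1623.
u_2 = w_2 + 3.1623·q_1 = (0.0000, 4.0000, 0.0000).
‖u_2‖ = 4.0000, so q_2 = (0.0000, 1.0000, 0.0000).
q_1·w_3 = 0.9487·(-4) + 0.0000·4 + (-0.3162)·4 = -5.0596; q_2·w_3 = (0.0000)·(-4) + 1.0000·4 + 0.0000·4 = 4.0000.
u_3 = w_3 + 5.0596·q_1 − 4.0000·q_2 = (0.8000, 0.0000, 2.4000).
‖u_3‖ = 2.5298, so q_3 = (0.3162, 0.0000, 0.9487).

Q = [[0.9487, 0.0000, 0.3162], [0.0000, 1.0000, 0.0000], [-0.3162, 0.0000, 0.9487]], R = [[3.1623, -3.1623, -5.0596], [0.0000, 4.0000, 4.0000], [0.0000, 0.0000, 2.5298]]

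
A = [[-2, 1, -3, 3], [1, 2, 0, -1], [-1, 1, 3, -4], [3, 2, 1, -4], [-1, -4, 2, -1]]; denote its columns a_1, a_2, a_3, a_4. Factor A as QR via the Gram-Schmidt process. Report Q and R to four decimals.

a_1 = (-2, 1, -1, 3, -1); ‖a_1‖ = 4.0000, so q_1 = (-0.5000, 0.2500, -0.2500, 0.7500, -0.2500).
q_1·a_2 = (-0.5000)·1 + 0.2500·2 + (-0.2500)·1 + 0.7500·2 + (-0.2500)·(-4) = 2.2500.
u_2 = a_2 − 2.2500·q_1 = (2.1250, 1.4375, 1.5625, 0.3125, -3.4375).
‖u_2‖ = 4.5758, so q_2 = (0.4644, 0.3142, 0.3415, 0.0683, -0.7512).
q_1·a_3 = (-0.5000)·(-3) + 0.2500·0 + (-0.2500)·3 + 0.7500·1 + (-0.2500)·2 = 1.0000; q_2·a_3 = 0.4644·(-3) + 0.3142·0 + 0.3415·3 + 0.0683·1 + (-0.7512)·2 = -1.8030.
u_3 = a_3 − 1.0000·q_1 + 1.8030·q_2 = (-1.6627, 0.3164, 3.8657, 0.3731, 0.8955).
‖u_3‖ = 4.3300, so q_3 = (-0.3840, 0.0731, 0.8928, 0.0862, 0.2068).
q_1·a_4 = (-0.5000)·3 + 0.2500·(-1) + (-0.2500)·(-4) + 0.7500·(-4) + (-0.2500)·(-1) = -3.5000; q_2·a_4 = 0.4644·3 + 0.3142·(-1) + 0.3415·(-4) + 0.0683·(-4) + (-0.7512)·(-1) = 0.1912; q_3·a_4 = (-0.3840)·3 + 0.0731·(-1) + 0.8928·(-4) + 0.0862·(-4) + 0.2068·(-1) = -5.3476.
u_4 = a_4 + 3.5000·q_1 − 0.1912·q_2 + 5.3476·q_3 = (-0.8922, 0.2057, -0.1662, -0.9272, -0.6254).
‖u_4‖ = 1.4549, so q_4 = (-0.6132, 0.1414, -0.1142, -0.6373, -0.4298).

Q = [[-0.5000, 0.4644, -0.3840, -0.6132], [0.2500, 0.3142, 0.0731, 0.1414], [-0.2500, 0.3415, 0.8928, -0.1142], [0.7500, 0.0683, 0.0862, -0.6373], [-0.2500, -0.7512, 0.2068, -0.4298]], R = [[4.0000, 2.2500, 1.0000, -3.5000], [0.0000, 4.5758, -1.8030, 0.1912], [0.0000, 0.0000, 4.3300, -5.3476], [0.0000, 0.0000, 0.0000, 1.4549]]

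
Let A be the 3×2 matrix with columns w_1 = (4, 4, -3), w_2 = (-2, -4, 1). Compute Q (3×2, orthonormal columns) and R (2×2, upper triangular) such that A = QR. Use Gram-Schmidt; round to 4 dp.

w_1 = (4, 4, -3); ‖w_1‖ = 6.4031, so e_1 = (0.6247, 0.6247, -0.4685).
e_1·w_2 = 0.6247·(-2) + 0.6247·(-4) + (-0.4685)·1 = -4.2167.
u_2 = w_2 + 4.2167·e_1 = (0.6341, -1.3659, -0.9756).
‖u_2‖ = 1.7943, so e_2 = (0.3534, -0.7612, -0.5437).

Q = [[0.6247, 0.3534], [0.6247, -0.7612], [-0.4685, -0.5437]], R = [[6.4031, -4.2167], [0.0000, 1.7943]]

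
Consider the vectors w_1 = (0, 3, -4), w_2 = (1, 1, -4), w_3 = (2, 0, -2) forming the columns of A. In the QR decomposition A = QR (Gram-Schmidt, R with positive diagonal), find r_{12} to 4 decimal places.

r_{12} = 3.8000

w_1 = (0, 3, -4); ‖w_1‖ = 5.0000, so q_1 = (0.0000, 0.6000, -0.8000).
r_{12} = q_1·w_2 = 3.8000.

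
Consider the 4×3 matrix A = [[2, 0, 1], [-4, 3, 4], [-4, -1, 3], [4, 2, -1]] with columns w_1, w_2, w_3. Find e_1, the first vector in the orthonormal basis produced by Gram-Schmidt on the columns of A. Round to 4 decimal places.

w_1 = (2, -4, -4, 4); ‖w_1‖ = 7.2111, so e_1 = (0.2774, -0.5547, -0.5547, 0.5547).

e_1 = (0.2774, -0.5547, -0.5547, 0.5547)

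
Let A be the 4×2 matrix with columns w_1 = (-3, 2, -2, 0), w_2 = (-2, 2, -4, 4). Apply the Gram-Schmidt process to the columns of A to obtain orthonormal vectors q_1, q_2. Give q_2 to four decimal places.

q_2 = (0.2571, -0.0257, -0.4113, 0.8741)

w_1 = (-3, 2, -2, 0); ‖w_1‖ = 4.1231, so q_1 = (-0.7276, 0.4851, -0.4851, 0.0000).
q_1·w_2 = (-0.7276)·(-2) + 0.4851·2 + (-0.4851)·(-4) + 0.0000·4 = 4.3656.
u_2 = w_2 − 4.3656·q_1 = (1.1765, -0.1176, -1.8824, 4.0000).
‖u_2‖ = 4.5762, so q_2 = (0.2571, -0.0257, -0.4113, 0.8741).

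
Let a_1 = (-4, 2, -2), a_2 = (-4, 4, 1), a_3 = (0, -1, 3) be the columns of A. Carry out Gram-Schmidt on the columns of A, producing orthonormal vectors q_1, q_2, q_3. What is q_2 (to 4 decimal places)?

q_2 = (-0.0930, 0.6048, 0.7909)

q_1 = a_1/‖a_1‖ = (-4, 2, -2)/4.8990 = (-0.8165, 0.4082, -0.4082).
r_{12} = q_1·a_2 = 4.4907.
u_2 = a_2 − 4.4907·q_1 = (-0.3333, 2.1667, 2.8333).
‖u_2‖ = 3.5824, so q_2 = (-0.0930, 0.6048, 0.7909).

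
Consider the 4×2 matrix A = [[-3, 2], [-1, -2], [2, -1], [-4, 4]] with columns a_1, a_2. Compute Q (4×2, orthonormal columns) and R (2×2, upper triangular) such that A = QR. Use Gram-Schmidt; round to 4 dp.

Q = [[-0.5477, -0.0672], [-0.1826, -0.9179], [0.3651, 0.1567], [-0.7303, 0.3582]], R = [[5.4772, -4.0166], [0.0000, 2.9777]]

a_1 = (-3, -1, 2, -4); ‖a_1‖ = 5.4772, so q_1 = (-0.5477, -0.1826, 0.3651, -0.7303).
q_1·a_2 = (-0.5477)·2 + (-0.1826)·(-2) + 0.3651·(-1) + (-0.7303)·4 = -4.0166.
u_2 = a_2 + 4.0166·q_1 = (-0.2000, -2.7333, 0.4667, 1.0667).
‖u_2‖ = 2.9777, so q_2 = (-0.0672, -0.9179, 0.1567, 0.3582).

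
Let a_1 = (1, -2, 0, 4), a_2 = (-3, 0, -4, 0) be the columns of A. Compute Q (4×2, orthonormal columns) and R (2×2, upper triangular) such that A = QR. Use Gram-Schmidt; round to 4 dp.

Q = [[0.2182, -0.5764], [-0.4364, -0.0576], [0.0000, -0.8069], [0.8729, 0.1153]], R = [[4.5826, -0.6547], [0.0000, 4.9570]]

a_1 = (1, -2, 0, 4); ‖a_1‖ = 4.5826, so q_1 = (0.2182, -0.4364, 0.0000, 0.8729).
q_1·a_2 = 0.2182·(-3) + (-0.4364)·0 + 0.0000·(-4) + 0.8729·0 = -0.6547.
u_2 = a_2 + 0.6547·q_1 = (-2.8571, -0.2857, -4.0000, 0.5714).
‖u_2‖ = 4.9570, so q_2 = (-0.5764, -0.0576, -0.8069, 0.1153).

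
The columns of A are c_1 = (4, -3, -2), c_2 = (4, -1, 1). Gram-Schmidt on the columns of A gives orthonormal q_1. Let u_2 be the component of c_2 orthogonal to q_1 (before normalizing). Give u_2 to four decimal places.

q_1 = c_1/‖c_1‖ = (4, -3, -2)/5.3852 = (0.7428, -0.5571, -0.3714).
r_{12} = q_1·c_2 = 3.1568.
u_2 = c_2 − 3.1568·q_1 = (1.6552, 0.7586, 2.1724).

u_2 = (1.6552, 0.7586, 2.1724)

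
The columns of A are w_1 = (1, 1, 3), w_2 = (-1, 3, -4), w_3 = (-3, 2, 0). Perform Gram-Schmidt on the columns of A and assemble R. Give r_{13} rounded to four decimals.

w_1 = (1, 1, 3); ‖w_1‖ = 3.3166, so e_1 = (0.3015, 0.3015, 0.9045).
r_{13} = e_1·w_3 = -0.3015.

r_{13} = -0.3015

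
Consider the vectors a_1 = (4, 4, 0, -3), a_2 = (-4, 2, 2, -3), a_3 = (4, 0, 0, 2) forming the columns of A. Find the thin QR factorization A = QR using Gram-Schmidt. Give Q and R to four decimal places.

Q = [[0.6247, -0.7136, 0.1628], [0.6247, 0.3313, 0.1925], [0.0000, 0.3483, 0.8438], [-0.4685, -0.5097, 0.4737]], R = [[6.4031, 0.1562, 1.5617], [0.0000, 5.7424, -3.8736], [0.0000, 0.0000, 1.5988]]

a_1 = (4, 4, 0, -3); ‖a_1‖ = 6.4031, so q_1 = (0.6247, 0.6247, 0.0000, -0.4685).
q_1·a_2 = 0.6247·(-4) + 0.6247·2 + 0.0000·2 + (-0.4685)·(-3) = 0.1562.
u_2 = a_2 − 0.1562·q_1 = (-4.0976, 1.9024, 2.0000, -2.9268).
‖u_2‖ = 5.7424, so q_2 = (-0.7136, 0.3313, 0.3483, -0.5097).
q_1·a_3 = 0.6247·4 + 0.6247·0 + 0.0000·0 + (-0.4685)·2 = 1.5617; q_2·a_3 = (-0.7136)·4 + 0.3313·0 + 0.3483·0 + (-0.5097)·2 = -3.8736.
u_3 = a_3 − 1.5617·q_1 + 3.8736·q_2 = (0.2604, 0.3077, 1.3491, 0.7574).
‖u_3‖ = 1.5988, so q_3 = (0.1628, 0.1925, 0.8438, 0.4737).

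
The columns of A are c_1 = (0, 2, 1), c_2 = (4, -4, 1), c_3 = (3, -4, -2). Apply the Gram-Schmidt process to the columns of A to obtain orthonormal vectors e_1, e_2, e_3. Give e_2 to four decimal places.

e_2 = (0.8305, -0.2491, 0.4983)

e_1 = c_1/‖c_1‖ = (0, 2, 1)/2.2361 = (0.0000, 0.8944, 0.4472).
r_{12} = e_1·c_2 = -3.1305.
u_2 = c_2 + 3.1305·e_1 = (4.0000, -1.2000, 2.4000).
‖u_2‖ = 4.8166, so e_2 = (0.8305, -0.2491, 0.4983).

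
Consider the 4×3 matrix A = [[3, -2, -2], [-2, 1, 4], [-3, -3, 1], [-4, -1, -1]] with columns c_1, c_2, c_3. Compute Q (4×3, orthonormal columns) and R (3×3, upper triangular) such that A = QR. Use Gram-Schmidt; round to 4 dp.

Q = [[0.4867, -0.6323, 0.0857], [-0.3244, 0.3335, 0.7201], [-0.4867, -0.6879, 0.3753], [-0.6489, -0.1251, -0.5773]], R = [[6.1644, 0.8111, -2.1089], [0.0000, 3.7871, 2.0360], [0.0000, 0.0000, 3.6616]]

e_1 = c_1/‖c_1‖ = (3, -2, -3, -4)/6.1644 = (0.4867, -0.3244, -0.4867, -0.6489).
r_{12} = e_1·c_2 = 0.8111.
u_2 = c_2 − 0.8111·e_1 = (-2.3947, 1.2632, -2.6053, -0.4737).
‖u_2‖ = 3.7871, so e_2 = (-0.6323, 0.3335, -0.6879, -0.1251).
r_{13} = e_1·c_3 = -2.1089; r_{23} = e_2·c_3 = 2.0360.
u_3 = c_3 + 2.1089·e_1 − 2.0360·e_2 = (0.3138, 2.6367, 1.3743, -2.1138).
‖u_3‖ = 3.6616, so e_3 = (0.0857, 0.7201, 0.3753, -0.5773).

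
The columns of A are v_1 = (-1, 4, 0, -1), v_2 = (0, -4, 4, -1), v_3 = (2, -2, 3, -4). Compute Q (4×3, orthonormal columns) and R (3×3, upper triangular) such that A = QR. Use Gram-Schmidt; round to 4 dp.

v_1 = (-1, 4, 0, -1); ‖v_1‖ = 4.2426, so q_1 = (-0.2357, 0.9428, 0.0000, -0.2357).
q_1·v_2 = (-0.2357)·0 + 0.9428·(-4) + 0.0000·4 + (-0.2357)·(-1) = -3.5355.
u_2 = v_2 + 3.5355·q_1 = (-0.8333, -0.6667, 4.0000, -1.8333).
‖u_2‖ = 4.5277, so q_2 = (-0.1841, -0.1472, 0.8835, -0.4049).
q_1·v_3 = (-0.2357)·2 + 0.9428·(-2) + 0.0000·3 + (-0.2357)·(-4) = -1.4142; q_2·v_3 = (-0.1841)·2 + (-0.1472)·(-2) + 0.8835·3 + (-0.4049)·(-4) = 4.1964.
u_3 = v_3 + 1.4142·q_1 − 4.1964·q_2 = (2.4390, -0.0488, -0.7073, -2.6341).
‖u_3‖ = 3.6593, so q_3 = (0.6665, -0.0133, -0.1933, -0.7199).

Q = [[-0.2357, -0.1841, 0.6665], [0.9428, -0.1472, -0.0133], [0.0000, 0.8835, -0.1933], [-0.2357, -0.4049, -0.7199]], R = [[4.2426, -3.5355, -1.4142], [0.0000, 4.5277, 4.1964], [0.0000, 0.0000, 3.6593]]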